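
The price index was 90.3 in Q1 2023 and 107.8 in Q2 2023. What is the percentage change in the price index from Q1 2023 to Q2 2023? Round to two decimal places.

Change = (107.8 − 90.3) / 90.3 × 100
       = 17.5 / 90.3 × 100 = 19.3798%

19.38%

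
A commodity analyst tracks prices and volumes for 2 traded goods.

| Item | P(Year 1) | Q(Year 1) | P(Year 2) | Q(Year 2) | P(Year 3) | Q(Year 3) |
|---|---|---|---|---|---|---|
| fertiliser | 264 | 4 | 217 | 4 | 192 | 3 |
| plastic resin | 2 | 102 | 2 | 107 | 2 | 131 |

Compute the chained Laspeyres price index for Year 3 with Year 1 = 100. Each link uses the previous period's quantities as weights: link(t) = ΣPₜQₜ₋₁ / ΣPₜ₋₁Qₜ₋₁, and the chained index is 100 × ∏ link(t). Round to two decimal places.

Link Year 1→Year 2:
ΣP(Year 2)Q(Year 1) = 217×4 + 2×102 = 868 + 204 = 1072
ΣP(Year 1)Q(Year 1) = 264×4 + 2×102 = 1056 + 204 = 1260
link = 1072/1260 = 0.850794
Link Year 2→Year 3:
ΣP(Year 3)Q(Year 2) = 192×4 + 2×107 = 768 + 214 = 982
ΣP(Year 2)Q(Year 2) = 217×4 + 2×107 = 868 + 214 = 1082
link = 982/1082 = 0.907579
Chained index = 100 × 0.850794 × 0.907579 = 77.2162

77.22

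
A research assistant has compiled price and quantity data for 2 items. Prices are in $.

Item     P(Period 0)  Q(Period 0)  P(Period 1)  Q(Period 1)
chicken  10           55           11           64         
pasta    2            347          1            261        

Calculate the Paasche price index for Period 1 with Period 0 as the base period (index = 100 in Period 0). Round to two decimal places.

Paasche price index uses current-period quantities as weights.
ΣP(Period 1)·Q(Period 1) = 11×64 + 1×261 = 704 + 261 = 965
ΣP(Period 0)·Q(Period 1) = 10×64 + 2×261 = 640 + 522 = 1162
Index = 965 / 1162 × 100 = 83.0465

83.05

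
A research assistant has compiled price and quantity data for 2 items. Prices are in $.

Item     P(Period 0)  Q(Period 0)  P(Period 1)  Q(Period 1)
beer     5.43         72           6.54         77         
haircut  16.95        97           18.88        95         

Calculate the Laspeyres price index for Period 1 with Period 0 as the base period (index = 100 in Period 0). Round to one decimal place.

113.1

Laspeyres price index uses base-period quantities as weights.
ΣP(Period 1)·Q(Period 0) = 6.54×72 + 18.88×97 = 470.88 + 1831.36 = 2302.24
ΣP(Period 0)·Q(Period 0) = 5.43×72 + 16.95×97 = 390.96 + 1644.15 = 2035.11
Index = 2302.24 / 2035.11 × 100 = 113.1261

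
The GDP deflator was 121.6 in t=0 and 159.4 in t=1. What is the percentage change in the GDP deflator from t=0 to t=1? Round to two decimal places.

Change = (159.4 − 121.6) / 121.6 × 100
       = 37.8 / 121.6 × 100 = 31.0855%

31.09%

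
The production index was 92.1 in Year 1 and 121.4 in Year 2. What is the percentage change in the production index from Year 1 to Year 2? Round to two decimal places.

31.81%

Change = (121.4 − 92.1) / 92.1 × 100
       = 29.3 / 92.1 × 100 = 31.8132%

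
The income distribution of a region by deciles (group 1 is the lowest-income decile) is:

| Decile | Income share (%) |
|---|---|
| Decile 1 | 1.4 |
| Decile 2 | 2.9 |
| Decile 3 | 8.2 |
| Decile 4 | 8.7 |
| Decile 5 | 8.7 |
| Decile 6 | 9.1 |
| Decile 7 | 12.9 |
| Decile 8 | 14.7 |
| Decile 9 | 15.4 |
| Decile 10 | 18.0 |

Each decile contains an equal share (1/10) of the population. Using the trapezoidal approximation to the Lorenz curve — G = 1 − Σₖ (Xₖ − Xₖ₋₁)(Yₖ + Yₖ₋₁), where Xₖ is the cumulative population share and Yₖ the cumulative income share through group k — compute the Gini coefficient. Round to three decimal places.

0.282

Cumulative income shares Yₖ: 0.0140, 0.0430, 0.1250, 0.2120, 0.2990, 0.3900, 0.5190, 0.6660, 0.8200, 1.0000
Σ (Xₖ−Xₖ₋₁)(Yₖ+Yₖ₋₁) = (1/10)(0.0140+0.0000) + (1/10)(0.0430+0.0140) + (1/10)(0.1250+0.0430) + (1/10)(0.2120+0.1250) + (1/10)(0.2990+0.2120) + (1/10)(0.3900+0.2990) + (1/10)(0.5190+0.3900) + (1/10)(0.6660+0.5190) + (1/10)(0.8200+0.6660) + (1/10)(1.0000+0.8200)
  = 0.0014 + 0.0057 + 0.0168 + 0.0337 + 0.0511 + 0.0689 + 0.0909 + 0.1185 + 0.1486 + 0.1820 = 0.7176
G = 1 − 0.7176 = 0.2824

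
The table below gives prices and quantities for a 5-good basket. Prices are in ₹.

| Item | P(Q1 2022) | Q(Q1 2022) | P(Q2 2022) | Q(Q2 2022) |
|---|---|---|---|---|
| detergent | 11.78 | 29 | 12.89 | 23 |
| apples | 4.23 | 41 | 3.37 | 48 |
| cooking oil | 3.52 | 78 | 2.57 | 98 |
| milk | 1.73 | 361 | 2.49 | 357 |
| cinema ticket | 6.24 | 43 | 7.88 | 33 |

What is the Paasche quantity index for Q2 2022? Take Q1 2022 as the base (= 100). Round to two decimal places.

Paasche quantity index uses current-period prices as weights.
ΣP(Q2 2022)·Q(Q2 2022) = 12.89×23 + 3.37×48 + 2.57×98 + 2.49×357 + 7.88×33 = 296.47 + 161.76 + 251.86 + 888.93 + 260.04 = 1859.06
ΣP(Q2 2022)·Q(Q1 2022) = 12.89×29 + 3.37×41 + 2.57×78 + 2.49×361 + 7.88×43 = 373.81 + 138.17 + 200.46 + 898.89 + 338.84 = 1950.17
Index = 1859.06 / 1950.17 × 100 = 95.3281

95.33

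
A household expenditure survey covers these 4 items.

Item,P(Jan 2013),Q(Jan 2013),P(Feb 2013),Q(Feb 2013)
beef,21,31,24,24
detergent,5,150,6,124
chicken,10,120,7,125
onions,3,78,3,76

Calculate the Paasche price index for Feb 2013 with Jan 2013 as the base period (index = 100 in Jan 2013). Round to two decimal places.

93.12

Paasche price index uses current-period quantities as weights.
ΣP(Feb 2013)·Q(Feb 2013) = 24×24 + 6×124 + 7×125 + 3×76 = 576 + 744 + 875 + 228 = 2423
ΣP(Jan 2013)·Q(Feb 2013) = 21×24 + 5×124 + 10×125 + 3×76 = 504 + 620 + 1250 + 228 = 2602
Index = 2423 / 2602 × 100 = 93.1207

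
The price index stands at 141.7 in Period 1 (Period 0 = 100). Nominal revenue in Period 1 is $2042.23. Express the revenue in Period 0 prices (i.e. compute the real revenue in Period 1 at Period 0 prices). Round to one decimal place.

Real = Nominal ÷ (Index/100) = 2042.23 ÷ (141.7/100)
     = 2042.23 ÷ 1.417 = 1441.2350

1441.2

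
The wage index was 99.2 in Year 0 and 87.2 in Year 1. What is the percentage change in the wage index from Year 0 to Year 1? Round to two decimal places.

-12.10%

Change = (87.2 − 99.2) / 99.2 × 100
       = -12.0 / 99.2 × 100 = -12.0968%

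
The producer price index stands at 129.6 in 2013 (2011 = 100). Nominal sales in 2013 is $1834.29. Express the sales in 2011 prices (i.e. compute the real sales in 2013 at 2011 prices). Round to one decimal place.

Real = Nominal ÷ (Index/100) = 1834.29 ÷ (129.6/100)
     = 1834.29 ÷ 1.296 = 1415.3472

1415.3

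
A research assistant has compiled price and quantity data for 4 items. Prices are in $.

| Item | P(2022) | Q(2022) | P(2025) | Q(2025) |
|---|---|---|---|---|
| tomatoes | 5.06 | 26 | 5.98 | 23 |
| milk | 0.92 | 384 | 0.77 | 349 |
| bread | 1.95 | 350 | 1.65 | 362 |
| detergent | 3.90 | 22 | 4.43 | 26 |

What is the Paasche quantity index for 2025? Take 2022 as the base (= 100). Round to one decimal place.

99.3

Paasche quantity index uses current-period prices as weights.
ΣP(2025)·Q(2025) = 5.98×23 + 0.77×349 + 1.65×362 + 4.43×26 = 137.54 + 268.73 + 597.3 + 115.18 = 1118.75
ΣP(2025)·Q(2022) = 5.98×26 + 0.77×384 + 1.65×350 + 4.43×22 = 155.48 + 295.68 + 577.5 + 97.46 = 1126.12
Index = 1118.75 / 1126.12 × 100 = 99.3455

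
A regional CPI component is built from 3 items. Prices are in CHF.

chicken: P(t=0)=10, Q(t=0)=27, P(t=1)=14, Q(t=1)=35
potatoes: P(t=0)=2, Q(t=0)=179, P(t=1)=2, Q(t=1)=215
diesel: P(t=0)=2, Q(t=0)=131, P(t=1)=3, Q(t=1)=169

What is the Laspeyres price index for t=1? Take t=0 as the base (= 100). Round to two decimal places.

Laspeyres price index uses base-period quantities as weights.
ΣP(t=1)·Q(t=0) = 14×27 + 2×179 + 3×131 = 378 + 358 + 393 = 1129
ΣP(t=0)·Q(t=0) = 10×27 + 2×179 + 2×131 = 270 + 358 + 262 = 890
Index = 1129 / 890 × 100 = 126.8539

126.85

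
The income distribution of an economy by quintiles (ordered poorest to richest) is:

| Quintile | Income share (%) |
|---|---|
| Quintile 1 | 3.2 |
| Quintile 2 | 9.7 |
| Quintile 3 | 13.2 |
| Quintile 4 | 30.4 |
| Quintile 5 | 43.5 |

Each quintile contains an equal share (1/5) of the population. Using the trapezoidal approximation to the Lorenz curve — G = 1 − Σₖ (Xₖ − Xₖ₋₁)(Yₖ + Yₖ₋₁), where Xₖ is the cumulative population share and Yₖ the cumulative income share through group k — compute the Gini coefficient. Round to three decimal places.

Cumulative income shares Yₖ: 0.0320, 0.1290, 0.2610, 0.5650, 1.0000
Σ (Xₖ−Xₖ₋₁)(Yₖ+Yₖ₋₁) = (1/5)(0.0320+0.0000) + (1/5)(0.1290+0.0320) + (1/5)(0.2610+0.1290) + (1/5)(0.5650+0.2610) + (1/5)(1.0000+0.5650)
  = 0.0064 + 0.0322 + 0.0780 + 0.1652 + 0.3130 = 0.5948
G = 1 − 0.5948 = 0.4052

0.405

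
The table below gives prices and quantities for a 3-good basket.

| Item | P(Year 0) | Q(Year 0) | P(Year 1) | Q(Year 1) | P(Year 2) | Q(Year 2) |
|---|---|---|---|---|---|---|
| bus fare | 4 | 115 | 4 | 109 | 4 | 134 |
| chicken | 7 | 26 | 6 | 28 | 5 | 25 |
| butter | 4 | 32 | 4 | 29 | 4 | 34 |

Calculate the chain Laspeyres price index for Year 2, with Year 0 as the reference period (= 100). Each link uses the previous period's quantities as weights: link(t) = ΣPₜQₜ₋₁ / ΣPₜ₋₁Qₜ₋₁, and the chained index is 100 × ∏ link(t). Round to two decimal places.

Link Year 0→Year 1:
ΣP(Year 1)Q(Year 0) = 4×115 + 6×26 + 4×32 = 460 + 156 + 128 = 744
ΣP(Year 0)Q(Year 0) = 4×115 + 7×26 + 4×32 = 460 + 182 + 128 = 770
link = 744/770 = 0.966234
Link Year 1→Year 2:
ΣP(Year 2)Q(Year 1) = 4×109 + 5×28 + 4×29 = 436 + 140 + 116 = 692
ΣP(Year 1)Q(Year 1) = 4×109 + 6×28 + 4×29 = 436 + 168 + 116 = 720
link = 692/720 = 0.961111
Chained index = 100 × 0.966234 × 0.961111 = 92.8658

92.87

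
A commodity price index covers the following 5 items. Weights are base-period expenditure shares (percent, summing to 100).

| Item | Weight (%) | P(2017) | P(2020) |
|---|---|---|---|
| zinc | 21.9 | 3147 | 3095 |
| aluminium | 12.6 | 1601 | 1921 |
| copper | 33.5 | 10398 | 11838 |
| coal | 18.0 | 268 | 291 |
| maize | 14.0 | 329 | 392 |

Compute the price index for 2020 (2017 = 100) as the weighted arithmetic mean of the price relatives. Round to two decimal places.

111.02

zinc: 21.9 × (3095/3147) = 21.9 × 0.983476 = 21.5381
aluminium: 12.6 × (1921/1601) = 12.6 × 1.199875 = 15.1184
copper: 33.5 × (11838/10398) = 33.5 × 1.138488 = 38.1394
coal: 18.0 × (291/268) = 18.0 × 1.085821 = 19.5448
maize: 14.0 × (392/329) = 14.0 × 1.191489 = 16.6809
Index = Σ wᵢ·(p₁ᵢ/p₀ᵢ) = 21.5381 + 15.1184 + 38.1394 + 19.5448 + 16.6809 = 111.0215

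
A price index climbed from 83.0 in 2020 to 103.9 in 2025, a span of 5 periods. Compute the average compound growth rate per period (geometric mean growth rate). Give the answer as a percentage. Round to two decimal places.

Growth factor = (103.9/83.0)^(1/5) = (1.251807)^(1/5) = 1.045942
Growth rate = 1.045942 − 1 = 0.045942 = 4.5942%

4.59%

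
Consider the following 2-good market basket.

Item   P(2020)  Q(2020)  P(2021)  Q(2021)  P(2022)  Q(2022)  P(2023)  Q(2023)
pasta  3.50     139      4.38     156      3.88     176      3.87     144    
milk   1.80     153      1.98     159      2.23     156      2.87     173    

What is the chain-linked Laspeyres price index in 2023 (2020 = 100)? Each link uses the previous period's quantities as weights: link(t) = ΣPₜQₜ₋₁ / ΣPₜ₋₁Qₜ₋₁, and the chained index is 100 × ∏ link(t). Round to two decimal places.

126.03

Link 2020→2021:
ΣP(2021)Q(2020) = 4.38×139 + 1.98×153 = 608.82 + 302.94 = 911.76
ΣP(2020)Q(2020) = 3.50×139 + 1.80×153 = 486.5 + 275.4 = 761.9
link = 911.76/761.9 = 1.196692
Link 2021→2022:
ΣP(2022)Q(2021) = 3.88×156 + 2.23×159 = 605.28 + 354.57 = 959.85
ΣP(2021)Q(2021) = 4.38×156 + 1.98×159 = 683.28 + 314.82 = 998.1
link = 959.85/998.1 = 0.961677
Link 2022→2023:
ΣP(2023)Q(2022) = 3.87×176 + 2.87×156 = 681.12 + 447.72 = 1128.84
ΣP(2022)Q(2022) = 3.88×176 + 2.23×156 = 682.88 + 347.88 = 1030.76
link = 1128.84/1030.76 = 1.095153
Chained index = 100 × 1.196692 × 0.961677 × 1.095153 = 126.0337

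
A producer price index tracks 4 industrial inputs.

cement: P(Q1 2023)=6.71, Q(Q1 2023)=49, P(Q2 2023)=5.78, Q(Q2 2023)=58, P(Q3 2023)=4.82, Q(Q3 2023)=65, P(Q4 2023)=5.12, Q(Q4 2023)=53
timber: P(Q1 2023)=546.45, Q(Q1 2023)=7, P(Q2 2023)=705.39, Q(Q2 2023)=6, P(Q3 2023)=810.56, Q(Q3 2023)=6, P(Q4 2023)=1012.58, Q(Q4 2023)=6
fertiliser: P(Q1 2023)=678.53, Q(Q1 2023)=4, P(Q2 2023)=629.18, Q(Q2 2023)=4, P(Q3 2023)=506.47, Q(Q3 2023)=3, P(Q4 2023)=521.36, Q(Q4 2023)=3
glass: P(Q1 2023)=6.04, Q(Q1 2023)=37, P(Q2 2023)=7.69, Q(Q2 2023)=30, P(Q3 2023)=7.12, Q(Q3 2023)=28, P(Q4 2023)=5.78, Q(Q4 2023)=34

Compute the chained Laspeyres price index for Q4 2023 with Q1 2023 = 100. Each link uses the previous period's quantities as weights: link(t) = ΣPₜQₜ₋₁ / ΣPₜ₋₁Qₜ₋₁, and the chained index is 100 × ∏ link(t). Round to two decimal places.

Link Q1 2023→Q2 2023:
ΣP(Q2 2023)Q(Q1 2023) = 5.78×49 + 705.39×7 + 629.18×4 + 7.69×37 = 283.22 + 4937.73 + 2516.72 + 284.53 = 8022.2
ΣP(Q1 2023)Q(Q1 2023) = 6.71×49 + 546.45×7 + 678.53×4 + 6.04×37 = 328.79 + 3825.15 + 2714.12 + 223.48 = 7091.54
link = 8022.2/7091.54 = 1.131235
Link Q2 2023→Q3 2023:
ΣP(Q3 2023)Q(Q2 2023) = 4.82×58 + 810.56×6 + 506.47×4 + 7.12×30 = 279.56 + 4863.36 + 2025.88 + 213.6 = 7382.4
ΣP(Q2 2023)Q(Q2 2023) = 5.78×58 + 705.39×6 + 629.18×4 + 7.69×30 = 335.24 + 4232.34 + 2516.72 + 230.7 = 7315
link = 7382.4/7315 = 1.009214
Link Q3 2023→Q4 2023:
ΣP(Q4 2023)Q(Q3 2023) = 5.12×65 + 1012.58×6 + 521.36×3 + 5.78×28 = 332.8 + 6075.48 + 1564.08 + 161.84 = 8134.2
ΣP(Q3 2023)Q(Q3 2023) = 4.82×65 + 810.56×6 + 506.47×3 + 7.12×28 = 313.3 + 4863.36 + 1519.41 + 199.36 = 6895.43
link = 8134.2/6895.43 = 1.179651
Chained index = 100 × 1.131235 × 1.009214 × 1.179651 = 134.6758

134.68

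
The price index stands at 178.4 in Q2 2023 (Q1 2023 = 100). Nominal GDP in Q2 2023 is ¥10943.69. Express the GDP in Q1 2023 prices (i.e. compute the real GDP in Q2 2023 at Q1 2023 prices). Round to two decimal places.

Real = Nominal ÷ (Index/100) = 10943.69 ÷ (178.4/100)
     = 10943.69 ÷ 1.784 = 6134.3554

6134.36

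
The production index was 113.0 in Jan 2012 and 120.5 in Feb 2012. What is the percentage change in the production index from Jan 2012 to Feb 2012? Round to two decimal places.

Change = (120.5 − 113.0) / 113.0 × 100
       = 7.5 / 113.0 × 100 = 6.6372%

6.64%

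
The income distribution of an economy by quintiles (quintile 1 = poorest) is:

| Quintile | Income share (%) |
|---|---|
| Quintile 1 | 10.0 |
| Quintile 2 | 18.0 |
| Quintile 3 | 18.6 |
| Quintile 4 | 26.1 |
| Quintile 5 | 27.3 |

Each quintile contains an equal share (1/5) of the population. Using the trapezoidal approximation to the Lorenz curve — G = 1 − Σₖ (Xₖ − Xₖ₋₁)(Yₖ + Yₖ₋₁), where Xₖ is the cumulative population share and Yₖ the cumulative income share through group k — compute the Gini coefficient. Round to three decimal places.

0.171

Cumulative income shares Yₖ: 0.1000, 0.2800, 0.4660, 0.7270, 1.0000
Σ (Xₖ−Xₖ₋₁)(Yₖ+Yₖ₋₁) = (1/5)(0.1000+0.0000) + (1/5)(0.2800+0.1000) + (1/5)(0.4660+0.2800) + (1/5)(0.7270+0.4660) + (1/5)(1.0000+0.7270)
  = 0.0200 + 0.0760 + 0.1492 + 0.2386 + 0.3454 = 0.8292
G = 1 − 0.8292 = 0.1708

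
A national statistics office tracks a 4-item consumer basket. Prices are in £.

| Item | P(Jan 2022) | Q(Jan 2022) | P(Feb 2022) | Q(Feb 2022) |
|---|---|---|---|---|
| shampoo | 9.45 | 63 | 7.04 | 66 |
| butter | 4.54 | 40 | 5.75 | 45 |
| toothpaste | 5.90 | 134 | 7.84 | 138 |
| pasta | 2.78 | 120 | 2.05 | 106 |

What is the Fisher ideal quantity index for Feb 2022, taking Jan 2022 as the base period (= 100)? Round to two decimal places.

Laspeyres component (base-period weights):
ΣP(Jan 2022)Q(Feb 2022) = 9.45×66 + 4.54×45 + 5.90×138 + 2.78×106 = 623.7 + 204.3 + 814.2 + 294.68 = 1936.88
ΣP(Jan 2022)Q(Jan 2022) = 9.45×63 + 4.54×40 + 5.90×134 + 2.78×120 = 595.35 + 181.6 + 790.6 + 333.6 = 1901.15
L = 1936.88 / 1901.15 × 100 = 101.8794
Paasche component (current-period weights):
ΣP(Feb 2022)Q(Feb 2022) = 7.04×66 + 5.75×45 + 7.84×138 + 2.05×106 = 464.64 + 258.75 + 1081.92 + 217.3 = 2022.61
ΣP(Feb 2022)Q(Jan 2022) = 7.04×63 + 5.75×40 + 7.84×134 + 2.05×120 = 443.52 + 230 + 1050.56 + 246 = 1970.08
P = 2022.61 / 1970.08 × 100 = 102.6664
Fisher = √(L × P) = √(101.8794 × 102.6664) = 102.2721

102.27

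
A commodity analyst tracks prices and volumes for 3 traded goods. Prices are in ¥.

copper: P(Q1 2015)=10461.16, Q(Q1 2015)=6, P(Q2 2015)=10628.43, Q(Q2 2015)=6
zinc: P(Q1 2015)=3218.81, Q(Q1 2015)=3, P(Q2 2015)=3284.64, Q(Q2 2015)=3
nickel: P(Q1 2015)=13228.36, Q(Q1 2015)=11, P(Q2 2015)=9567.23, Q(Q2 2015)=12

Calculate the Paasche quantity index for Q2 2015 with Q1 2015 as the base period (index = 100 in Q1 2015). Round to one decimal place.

Paasche quantity index uses current-period prices as weights.
ΣP(Q2 2015)·Q(Q2 2015) = 10628.43×6 + 3284.64×3 + 9567.23×12 = 63770.58 + 9853.92 + 114806.76 = 188431.26
ΣP(Q2 2015)·Q(Q1 2015) = 10628.43×6 + 3284.64×3 + 9567.23×11 = 63770.58 + 9853.92 + 105239.53 = 178864.03
Index = 188431.26 / 178864.03 × 100 = 105.3489

105.3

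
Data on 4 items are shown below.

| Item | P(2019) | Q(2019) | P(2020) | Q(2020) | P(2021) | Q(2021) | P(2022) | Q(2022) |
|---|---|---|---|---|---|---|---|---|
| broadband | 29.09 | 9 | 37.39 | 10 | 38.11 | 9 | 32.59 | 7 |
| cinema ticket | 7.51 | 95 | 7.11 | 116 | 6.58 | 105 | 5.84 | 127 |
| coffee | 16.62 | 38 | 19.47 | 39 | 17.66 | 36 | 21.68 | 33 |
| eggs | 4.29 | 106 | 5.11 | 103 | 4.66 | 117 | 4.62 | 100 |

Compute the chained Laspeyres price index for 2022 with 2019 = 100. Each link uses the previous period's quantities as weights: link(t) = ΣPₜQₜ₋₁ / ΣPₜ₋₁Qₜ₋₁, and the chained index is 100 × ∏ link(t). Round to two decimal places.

Link 2019→2020:
ΣP(2020)Q(2019) = 37.39×9 + 7.11×95 + 19.47×38 + 5.11×106 = 336.51 + 675.45 + 739.86 + 541.66 = 2293.48
ΣP(2019)Q(2019) = 29.09×9 + 7.51×95 + 16.62×38 + 4.29×106 = 261.81 + 713.45 + 631.56 + 454.74 = 2061.56
link = 2293.48/2061.56 = 1.112497
Link 2020→2021:
ΣP(2021)Q(2020) = 38.11×10 + 6.58×116 + 17.66×39 + 4.66×103 = 381.1 + 763.28 + 688.74 + 479.98 = 2313.1
ΣP(2020)Q(2020) = 37.39×10 + 7.11×116 + 19.47×39 + 5.11×103 = 373.9 + 824.76 + 759.33 + 526.33 = 2484.32
link = 2313.1/2484.32 = 0.931080
Link 2021→2022:
ΣP(2022)Q(2021) = 32.59×9 + 5.84×105 + 21.68×36 + 4.62×117 = 293.31 + 613.2 + 780.48 + 540.54 = 2227.53
ΣP(2021)Q(2021) = 38.11×9 + 6.58×105 + 17.66×36 + 4.66×117 = 342.99 + 690.9 + 635.76 + 545.22 = 2214.87
link = 2227.53/2214.87 = 1.005716
Chained index = 100 × 1.112497 × 0.931080 × 1.005716 = 104.1744

104.17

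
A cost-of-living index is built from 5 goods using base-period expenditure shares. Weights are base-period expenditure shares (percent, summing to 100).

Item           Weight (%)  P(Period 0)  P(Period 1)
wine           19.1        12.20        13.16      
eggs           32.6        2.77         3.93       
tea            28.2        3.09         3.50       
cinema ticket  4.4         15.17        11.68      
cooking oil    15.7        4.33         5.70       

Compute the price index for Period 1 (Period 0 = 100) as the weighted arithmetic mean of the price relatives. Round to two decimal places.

wine: 19.1 × (13.16/12.20) = 19.1 × 1.078689 = 20.6030
eggs: 32.6 × (3.93/2.77) = 32.6 × 1.418773 = 46.2520
tea: 28.2 × (3.50/3.09) = 28.2 × 1.132686 = 31.9417
cinema ticket: 4.4 × (11.68/15.17) = 4.4 × 0.769941 = 3.3877
cooking oil: 15.7 × (5.70/4.33) = 15.7 × 1.316397 = 20.6674
Index = Σ wᵢ·(p₁ᵢ/p₀ᵢ) = 20.6030 + 46.2520 + 31.9417 + 3.3877 + 20.6674 = 122.8519

122.85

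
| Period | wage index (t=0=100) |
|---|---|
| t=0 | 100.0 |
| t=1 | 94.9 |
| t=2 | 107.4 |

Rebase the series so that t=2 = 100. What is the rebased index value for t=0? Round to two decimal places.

Rebased(t=0) = 100.0 / 107.4 × 100 = 93.1099

93.11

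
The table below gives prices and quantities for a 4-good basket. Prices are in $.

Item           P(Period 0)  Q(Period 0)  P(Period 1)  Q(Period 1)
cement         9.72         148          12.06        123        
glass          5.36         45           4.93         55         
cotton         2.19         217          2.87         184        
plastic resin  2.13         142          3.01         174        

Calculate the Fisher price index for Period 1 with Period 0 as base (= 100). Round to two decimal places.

Laspeyres component (base-period weights):
ΣP(Period 1)Q(Period 0) = 12.06×148 + 4.93×45 + 2.87×217 + 3.01×142 = 1784.88 + 221.85 + 622.79 + 427.42 = 3056.94
ΣP(Period 0)Q(Period 0) = 9.72×148 + 5.36×45 + 2.19×217 + 2.13×142 = 1438.56 + 241.2 + 475.23 + 302.46 = 2457.45
L = 3056.94 / 2457.45 × 100 = 124.3948
Paasche component (current-period weights):
ΣP(Period 1)Q(Period 1) = 12.06×123 + 4.93×55 + 2.87×184 + 3.01×174 = 1483.38 + 271.15 + 528.08 + 523.74 = 2806.35
ΣP(Period 0)Q(Period 1) = 9.72×123 + 5.36×55 + 2.19×184 + 2.13×174 = 1195.56 + 294.8 + 402.96 + 370.62 = 2263.94
P = 2806.35 / 2263.94 × 100 = 123.9587
Fisher = √(L × P) = √(124.3948 × 123.9587) = 124.1765

124.18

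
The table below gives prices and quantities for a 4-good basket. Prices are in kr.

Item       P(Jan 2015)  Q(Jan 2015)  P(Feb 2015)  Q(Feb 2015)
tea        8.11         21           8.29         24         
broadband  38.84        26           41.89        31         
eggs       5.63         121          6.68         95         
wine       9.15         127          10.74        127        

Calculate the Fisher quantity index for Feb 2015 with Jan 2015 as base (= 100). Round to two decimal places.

Laspeyres component (base-period weights):
ΣP(Jan 2015)Q(Feb 2015) = 8.11×24 + 38.84×31 + 5.63×95 + 9.15×127 = 194.64 + 1204.04 + 534.85 + 1162.05 = 3095.58
ΣP(Jan 2015)Q(Jan 2015) = 8.11×21 + 38.84×26 + 5.63×121 + 9.15×127 = 170.31 + 1009.84 + 681.23 + 1162.05 = 3023.43
L = 3095.58 / 3023.43 × 100 = 102.3864
Paasche component (current-period weights):
ΣP(Feb 2015)Q(Feb 2015) = 8.29×24 + 41.89×31 + 6.68×95 + 10.74×127 = 198.96 + 1298.59 + 634.6 + 1363.98 = 3496.13
ΣP(Feb 2015)Q(Jan 2015) = 8.29×21 + 41.89×26 + 6.68×121 + 10.74×127 = 174.09 + 1089.14 + 808.28 + 1363.98 = 3435.49
P = 3496.13 / 3435.49 × 100 = 101.7651
Fisher = √(L × P) = √(102.3864 × 101.7651) = 102.0753

102.08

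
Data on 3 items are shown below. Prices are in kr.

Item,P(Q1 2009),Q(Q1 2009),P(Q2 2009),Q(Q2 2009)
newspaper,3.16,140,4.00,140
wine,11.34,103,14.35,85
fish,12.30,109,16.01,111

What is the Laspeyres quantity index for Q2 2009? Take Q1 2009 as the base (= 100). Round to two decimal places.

Laspeyres quantity index uses base-period prices as weights.
ΣP(Q1 2009)·Q(Q2 2009) = 3.16×140 + 11.34×85 + 12.30×111 = 442.4 + 963.9 + 1365.3 = 2771.6
ΣP(Q1 2009)·Q(Q1 2009) = 3.16×140 + 11.34×103 + 12.30×109 = 442.4 + 1168.02 + 1340.7 = 2951.12
Index = 2771.6 / 2951.12 × 100 = 93.9169

93.92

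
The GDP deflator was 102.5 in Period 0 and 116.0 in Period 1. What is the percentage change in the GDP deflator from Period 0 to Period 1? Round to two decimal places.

Change = (116.0 − 102.5) / 102.5 × 100
       = 13.5 / 102.5 × 100 = 13.1707%

13.17%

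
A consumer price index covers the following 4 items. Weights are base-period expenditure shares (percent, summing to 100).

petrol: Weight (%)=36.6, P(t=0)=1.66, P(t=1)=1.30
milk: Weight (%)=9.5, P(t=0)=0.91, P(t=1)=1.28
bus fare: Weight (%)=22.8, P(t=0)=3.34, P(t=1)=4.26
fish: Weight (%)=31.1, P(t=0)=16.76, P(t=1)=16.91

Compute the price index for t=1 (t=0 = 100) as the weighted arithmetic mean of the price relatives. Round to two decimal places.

petrol: 36.6 × (1.30/1.66) = 36.6 × 0.783133 = 28.6627
milk: 9.5 × (1.28/0.91) = 9.5 × 1.406593 = 13.3626
bus fare: 22.8 × (4.26/3.34) = 22.8 × 1.275449 = 29.0802
fish: 31.1 × (16.91/16.76) = 31.1 × 1.008950 = 31.3783
Index = Σ wᵢ·(p₁ᵢ/p₀ᵢ) = 28.6627 + 13.3626 + 29.0802 + 31.3783 = 102.4839

102.48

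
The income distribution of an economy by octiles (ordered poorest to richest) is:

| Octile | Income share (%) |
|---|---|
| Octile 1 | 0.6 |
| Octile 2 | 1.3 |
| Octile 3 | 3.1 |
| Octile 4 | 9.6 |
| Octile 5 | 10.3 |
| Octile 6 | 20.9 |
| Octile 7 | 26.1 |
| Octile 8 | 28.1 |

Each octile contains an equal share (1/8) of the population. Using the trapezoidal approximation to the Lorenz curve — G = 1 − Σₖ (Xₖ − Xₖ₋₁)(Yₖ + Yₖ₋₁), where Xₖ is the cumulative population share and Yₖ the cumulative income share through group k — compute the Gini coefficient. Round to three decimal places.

Cumulative income shares Yₖ: 0.0060, 0.0190, 0.0500, 0.1460, 0.2490, 0.4580, 0.7190, 1.0000
Σ (Xₖ−Xₖ₋₁)(Yₖ+Yₖ₋₁) = (1/8)(0.0060+0.0000) + (1/8)(0.0190+0.0060) + (1/8)(0.0500+0.0190) + (1/8)(0.1460+0.0500) + (1/8)(0.2490+0.1460) + (1/8)(0.4580+0.2490) + (1/8)(0.7190+0.4580) + (1/8)(1.0000+0.7190)
  = 0.0008 + 0.0031 + 0.0086 + 0.0245 + 0.0494 + 0.0884 + 0.1471 + 0.2149 = 0.5368
G = 1 − 0.5368 = 0.4632

0.463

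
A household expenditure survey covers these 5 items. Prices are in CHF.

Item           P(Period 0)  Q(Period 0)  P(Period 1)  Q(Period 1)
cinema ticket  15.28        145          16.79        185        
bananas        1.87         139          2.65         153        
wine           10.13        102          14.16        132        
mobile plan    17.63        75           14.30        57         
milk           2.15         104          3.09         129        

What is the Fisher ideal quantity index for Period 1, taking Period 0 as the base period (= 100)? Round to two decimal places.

115.14

Laspeyres component (base-period weights):
ΣP(Period 0)Q(Period 1) = 15.28×185 + 1.87×153 + 10.13×132 + 17.63×57 + 2.15×129 = 2826.8 + 286.11 + 1337.16 + 1004.91 + 277.35 = 5732.33
ΣP(Period 0)Q(Period 0) = 15.28×145 + 1.87×139 + 10.13×102 + 17.63×75 + 2.15×104 = 2215.6 + 259.93 + 1033.26 + 1322.25 + 223.6 = 5054.64
L = 5732.33 / 5054.64 × 100 = 113.4073
Paasche component (current-period weights):
ΣP(Period 1)Q(Period 1) = 16.79×185 + 2.65×153 + 14.16×132 + 14.30×57 + 3.09×129 = 3106.15 + 405.45 + 1869.12 + 815.1 + 398.61 = 6594.43
ΣP(Period 1)Q(Period 0) = 16.79×145 + 2.65×139 + 14.16×102 + 14.30×75 + 3.09×104 = 2434.55 + 368.35 + 1444.32 + 1072.5 + 321.36 = 5641.08
P = 6594.43 / 5641.08 × 100 = 116.9001
Fisher = √(L × P) = √(113.4073 × 116.9001) = 115.1405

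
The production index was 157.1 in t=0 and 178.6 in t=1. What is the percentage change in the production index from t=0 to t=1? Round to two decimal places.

13.69%

Change = (178.6 − 157.1) / 157.1 × 100
       = 21.5 / 157.1 × 100 = 13.6856%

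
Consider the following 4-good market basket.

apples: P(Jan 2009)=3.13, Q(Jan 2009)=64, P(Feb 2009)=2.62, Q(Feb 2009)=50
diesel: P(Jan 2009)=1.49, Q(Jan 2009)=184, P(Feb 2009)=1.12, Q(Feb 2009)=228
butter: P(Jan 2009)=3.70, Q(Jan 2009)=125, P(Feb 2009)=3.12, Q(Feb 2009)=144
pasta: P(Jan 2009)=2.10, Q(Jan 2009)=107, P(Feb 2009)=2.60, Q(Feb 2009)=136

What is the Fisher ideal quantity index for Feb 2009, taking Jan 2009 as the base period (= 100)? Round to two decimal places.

113.65

Laspeyres component (base-period weights):
ΣP(Jan 2009)Q(Feb 2009) = 3.13×50 + 1.49×228 + 3.70×144 + 2.10×136 = 156.5 + 339.72 + 532.8 + 285.6 = 1314.62
ΣP(Jan 2009)Q(Jan 2009) = 3.13×64 + 1.49×184 + 3.70×125 + 2.10×107 = 200.32 + 274.16 + 462.5 + 224.7 = 1161.68
L = 1314.62 / 1161.68 × 100 = 113.1654
Paasche component (current-period weights):
ΣP(Feb 2009)Q(Feb 2009) = 2.62×50 + 1.12×228 + 3.12×144 + 2.60×136 = 131 + 255.36 + 449.28 + 353.6 = 1189.24
ΣP(Feb 2009)Q(Jan 2009) = 2.62×64 + 1.12×184 + 3.12×125 + 2.60×107 = 167.68 + 206.08 + 390 + 278.2 = 1041.96
P = 1189.24 / 1041.96 × 100 = 114.1349
Fisher = √(L × P) = √(113.1654 × 114.1349) = 113.6491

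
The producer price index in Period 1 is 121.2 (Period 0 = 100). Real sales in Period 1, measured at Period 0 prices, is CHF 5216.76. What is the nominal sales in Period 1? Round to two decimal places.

6322.71

Nominal = Real × (Index/100) = 5216.76 × (121.2/100)
        = 5216.76 × 1.212 = 6322.7131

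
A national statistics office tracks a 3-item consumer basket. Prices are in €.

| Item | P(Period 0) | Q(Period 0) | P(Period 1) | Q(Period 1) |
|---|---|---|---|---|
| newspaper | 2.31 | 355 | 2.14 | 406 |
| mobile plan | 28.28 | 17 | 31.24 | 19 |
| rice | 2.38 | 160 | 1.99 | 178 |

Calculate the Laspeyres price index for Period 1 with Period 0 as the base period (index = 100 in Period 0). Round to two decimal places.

95.69

Laspeyres price index uses base-period quantities as weights.
ΣP(Period 1)·Q(Period 0) = 2.14×355 + 31.24×17 + 1.99×160 = 759.7 + 531.08 + 318.4 = 1609.18
ΣP(Period 0)·Q(Period 0) = 2.31×355 + 28.28×17 + 2.38×160 = 820.05 + 480.76 + 380.8 = 1681.61
Index = 1609.18 / 1681.61 × 100 = 95.6928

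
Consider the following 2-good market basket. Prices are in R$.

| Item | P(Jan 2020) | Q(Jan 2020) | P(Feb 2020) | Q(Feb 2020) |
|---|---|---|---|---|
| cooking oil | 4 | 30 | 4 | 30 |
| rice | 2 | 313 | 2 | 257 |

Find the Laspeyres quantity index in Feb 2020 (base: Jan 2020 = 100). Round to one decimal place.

85.0

Laspeyres quantity index uses base-period prices as weights.
ΣP(Jan 2020)·Q(Feb 2020) = 4×30 + 2×257 = 120 + 514 = 634
ΣP(Jan 2020)·Q(Jan 2020) = 4×30 + 2×313 = 120 + 626 = 746
Index = 634 / 746 × 100 = 84.9866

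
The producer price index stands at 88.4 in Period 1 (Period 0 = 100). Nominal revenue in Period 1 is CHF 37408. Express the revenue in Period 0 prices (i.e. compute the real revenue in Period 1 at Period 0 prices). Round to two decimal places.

Real = Nominal ÷ (Index/100) = 37408 ÷ (88.4/100)
     = 37408 ÷ 0.884 = 42316.7421

42316.74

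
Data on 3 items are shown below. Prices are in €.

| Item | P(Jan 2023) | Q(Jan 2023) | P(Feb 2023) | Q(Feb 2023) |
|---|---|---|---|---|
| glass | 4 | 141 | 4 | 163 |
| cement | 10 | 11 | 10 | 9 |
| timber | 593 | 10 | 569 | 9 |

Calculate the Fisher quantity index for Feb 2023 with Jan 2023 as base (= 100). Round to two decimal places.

Laspeyres component (base-period weights):
ΣP(Jan 2023)Q(Feb 2023) = 4×163 + 10×9 + 593×9 = 652 + 90 + 5337 = 6079
ΣP(Jan 2023)Q(Jan 2023) = 4×141 + 10×11 + 593×10 = 564 + 110 + 5930 = 6604
L = 6079 / 6604 × 100 = 92.0503
Paasche component (current-period weights):
ΣP(Feb 2023)Q(Feb 2023) = 4×163 + 10×9 + 569×9 = 652 + 90 + 5121 = 5863
ΣP(Feb 2023)Q(Jan 2023) = 4×141 + 10×11 + 569×10 = 564 + 110 + 5690 = 6364
P = 5863 / 6364 × 100 = 92.1276
Fisher = √(L × P) = √(92.0503 × 92.1276) = 92.0889

92.09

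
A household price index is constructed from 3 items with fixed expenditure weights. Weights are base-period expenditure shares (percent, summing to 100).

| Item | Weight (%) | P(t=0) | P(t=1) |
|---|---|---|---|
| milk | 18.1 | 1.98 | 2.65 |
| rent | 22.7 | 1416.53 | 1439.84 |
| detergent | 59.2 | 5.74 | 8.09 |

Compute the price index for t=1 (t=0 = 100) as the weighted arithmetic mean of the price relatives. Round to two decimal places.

130.74

milk: 18.1 × (2.65/1.98) = 18.1 × 1.338384 = 24.2247
rent: 22.7 × (1439.84/1416.53) = 22.7 × 1.016456 = 23.0735
detergent: 59.2 × (8.09/5.74) = 59.2 × 1.409408 = 83.4369
Index = Σ wᵢ·(p₁ᵢ/p₀ᵢ) = 24.2247 + 23.0735 + 83.4369 = 130.7352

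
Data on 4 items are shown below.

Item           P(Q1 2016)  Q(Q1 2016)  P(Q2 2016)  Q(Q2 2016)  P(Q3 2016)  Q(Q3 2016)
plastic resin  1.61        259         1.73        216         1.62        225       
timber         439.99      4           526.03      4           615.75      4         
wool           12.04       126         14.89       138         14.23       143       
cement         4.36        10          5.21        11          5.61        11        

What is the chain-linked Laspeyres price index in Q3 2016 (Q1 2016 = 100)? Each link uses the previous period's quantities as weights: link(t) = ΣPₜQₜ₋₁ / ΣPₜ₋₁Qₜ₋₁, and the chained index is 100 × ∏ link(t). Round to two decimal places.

126.36

Link Q1 2016→Q2 2016:
ΣP(Q2 2016)Q(Q1 2016) = 1.73×259 + 526.03×4 + 14.89×126 + 5.21×10 = 448.07 + 2104.12 + 1876.14 + 52.1 = 4480.43
ΣP(Q1 2016)Q(Q1 2016) = 1.61×259 + 439.99×4 + 12.04×126 + 4.36×10 = 416.99 + 1759.96 + 1517.04 + 43.6 = 3737.59
link = 4480.43/3737.59 = 1.198748
Link Q2 2016→Q3 2016:
ΣP(Q3 2016)Q(Q2 2016) = 1.62×216 + 615.75×4 + 14.23×138 + 5.61×11 = 349.92 + 2463 + 1963.74 + 61.71 = 4838.37
ΣP(Q2 2016)Q(Q2 2016) = 1.73×216 + 526.03×4 + 14.89×138 + 5.21×11 = 373.68 + 2104.12 + 2054.82 + 57.31 = 4589.93
link = 4838.37/4589.93 = 1.054127
Chained index = 100 × 1.198748 × 1.054127 = 126.3633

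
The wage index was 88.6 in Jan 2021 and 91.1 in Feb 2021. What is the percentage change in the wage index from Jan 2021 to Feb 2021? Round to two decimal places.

2.82%

Change = (91.1 − 88.6) / 88.6 × 100
       = 2.5 / 88.6 × 100 = 2.8217%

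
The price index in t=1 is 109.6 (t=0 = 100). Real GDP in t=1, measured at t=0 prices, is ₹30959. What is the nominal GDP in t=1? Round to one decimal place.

Nominal = Real × (Index/100) = 30959 × (109.6/100)
        = 30959 × 1.096 = 33931.0640

33931.1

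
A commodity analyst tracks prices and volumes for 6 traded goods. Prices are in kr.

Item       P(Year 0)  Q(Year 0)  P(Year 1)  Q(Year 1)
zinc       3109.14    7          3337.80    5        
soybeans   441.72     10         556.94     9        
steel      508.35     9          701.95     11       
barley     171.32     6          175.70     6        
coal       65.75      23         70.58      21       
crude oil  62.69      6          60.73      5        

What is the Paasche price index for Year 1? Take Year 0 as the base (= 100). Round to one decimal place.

Paasche price index uses current-period quantities as weights.
ΣP(Year 1)·Q(Year 1) = 3337.80×5 + 556.94×9 + 701.95×11 + 175.70×6 + 70.58×21 + 60.73×5 = 16689 + 5012.46 + 7721.45 + 1054.2 + 1482.18 + 303.65 = 32262.94
ΣP(Year 0)·Q(Year 1) = 3109.14×5 + 441.72×9 + 508.35×11 + 171.32×6 + 65.75×21 + 62.69×5 = 15545.7 + 3975.48 + 5591.85 + 1027.92 + 1380.75 + 313.45 = 27835.15
Index = 32262.94 / 27835.15 × 100 = 115.9072

115.9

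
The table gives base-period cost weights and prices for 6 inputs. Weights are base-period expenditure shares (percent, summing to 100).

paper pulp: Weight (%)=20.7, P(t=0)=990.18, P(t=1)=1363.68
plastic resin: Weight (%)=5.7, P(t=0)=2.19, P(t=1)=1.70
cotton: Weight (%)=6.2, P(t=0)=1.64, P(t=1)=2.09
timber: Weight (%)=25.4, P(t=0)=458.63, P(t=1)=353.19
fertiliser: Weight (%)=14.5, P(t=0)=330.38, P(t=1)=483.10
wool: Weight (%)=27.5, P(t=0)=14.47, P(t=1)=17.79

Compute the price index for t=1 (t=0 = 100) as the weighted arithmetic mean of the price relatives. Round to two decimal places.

115.41

paper pulp: 20.7 × (1363.68/990.18) = 20.7 × 1.377204 = 28.5081
plastic resin: 5.7 × (1.70/2.19) = 5.7 × 0.776256 = 4.4247
cotton: 6.2 × (2.09/1.64) = 6.2 × 1.274390 = 7.9012
timber: 25.4 × (353.19/458.63) = 25.4 × 0.770098 = 19.5605
fertiliser: 14.5 × (483.10/330.38) = 14.5 × 1.462256 = 21.2027
wool: 27.5 × (17.79/14.47) = 27.5 × 1.229440 = 33.8096
Index = Σ wᵢ·(p₁ᵢ/p₀ᵢ) = 28.5081 + 4.4247 + 7.9012 + 19.5605 + 21.2027 + 33.8096 = 115.4068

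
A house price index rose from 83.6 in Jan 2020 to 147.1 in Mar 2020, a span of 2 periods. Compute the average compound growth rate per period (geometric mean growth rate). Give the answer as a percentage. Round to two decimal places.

Growth factor = (147.1/83.6)^(1/2) = (1.759569)^(1/2) = 1.326488
Growth rate = 1.326488 − 1 = 0.326488 = 32.6488%

32.65%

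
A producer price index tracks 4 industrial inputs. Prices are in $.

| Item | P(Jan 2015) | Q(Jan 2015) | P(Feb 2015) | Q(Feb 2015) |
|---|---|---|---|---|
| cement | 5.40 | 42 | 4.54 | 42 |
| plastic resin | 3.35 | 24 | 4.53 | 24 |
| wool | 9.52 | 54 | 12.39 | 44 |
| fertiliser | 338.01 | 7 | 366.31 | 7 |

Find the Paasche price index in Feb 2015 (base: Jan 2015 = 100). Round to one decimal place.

110.2

Paasche price index uses current-period quantities as weights.
ΣP(Feb 2015)·Q(Feb 2015) = 4.54×42 + 4.53×24 + 12.39×44 + 366.31×7 = 190.68 + 108.72 + 545.16 + 2564.17 = 3408.73
ΣP(Jan 2015)·Q(Feb 2015) = 5.40×42 + 3.35×24 + 9.52×44 + 338.01×7 = 226.8 + 80.4 + 418.88 + 2366.07 = 3092.15
Index = 3408.73 / 3092.15 × 100 = 110.2382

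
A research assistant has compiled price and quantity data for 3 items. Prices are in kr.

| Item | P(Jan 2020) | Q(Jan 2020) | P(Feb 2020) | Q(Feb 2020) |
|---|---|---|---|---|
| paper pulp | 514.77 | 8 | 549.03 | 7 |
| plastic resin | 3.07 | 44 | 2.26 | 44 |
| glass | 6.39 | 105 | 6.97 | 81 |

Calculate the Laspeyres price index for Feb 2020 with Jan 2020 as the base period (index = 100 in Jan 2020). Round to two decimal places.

106.08

Laspeyres price index uses base-period quantities as weights.
ΣP(Feb 2020)·Q(Jan 2020) = 549.03×8 + 2.26×44 + 6.97×105 = 4392.24 + 99.44 + 731.85 = 5223.53
ΣP(Jan 2020)·Q(Jan 2020) = 514.77×8 + 3.07×44 + 6.39×105 = 4118.16 + 135.08 + 670.95 = 4924.19
Index = 5223.53 / 4924.19 × 100 = 106.0790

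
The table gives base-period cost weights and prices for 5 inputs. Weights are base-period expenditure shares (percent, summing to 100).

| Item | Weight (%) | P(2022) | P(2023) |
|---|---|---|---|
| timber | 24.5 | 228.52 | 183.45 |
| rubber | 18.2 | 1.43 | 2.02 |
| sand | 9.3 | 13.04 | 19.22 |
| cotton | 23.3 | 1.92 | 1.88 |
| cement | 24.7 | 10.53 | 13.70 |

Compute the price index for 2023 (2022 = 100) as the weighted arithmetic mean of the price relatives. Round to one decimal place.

114.0

timber: 24.5 × (183.45/228.52) = 24.5 × 0.802774 = 19.6680
rubber: 18.2 × (2.02/1.43) = 18.2 × 1.412587 = 25.7091
sand: 9.3 × (19.22/13.04) = 9.3 × 1.473926 = 13.7075
cotton: 23.3 × (1.88/1.92) = 23.3 × 0.979167 = 22.8146
cement: 24.7 × (13.70/10.53) = 24.7 × 1.301045 = 32.1358
Index = Σ wᵢ·(p₁ᵢ/p₀ᵢ) = 19.6680 + 25.7091 + 13.7075 + 22.8146 + 32.1358 = 114.0350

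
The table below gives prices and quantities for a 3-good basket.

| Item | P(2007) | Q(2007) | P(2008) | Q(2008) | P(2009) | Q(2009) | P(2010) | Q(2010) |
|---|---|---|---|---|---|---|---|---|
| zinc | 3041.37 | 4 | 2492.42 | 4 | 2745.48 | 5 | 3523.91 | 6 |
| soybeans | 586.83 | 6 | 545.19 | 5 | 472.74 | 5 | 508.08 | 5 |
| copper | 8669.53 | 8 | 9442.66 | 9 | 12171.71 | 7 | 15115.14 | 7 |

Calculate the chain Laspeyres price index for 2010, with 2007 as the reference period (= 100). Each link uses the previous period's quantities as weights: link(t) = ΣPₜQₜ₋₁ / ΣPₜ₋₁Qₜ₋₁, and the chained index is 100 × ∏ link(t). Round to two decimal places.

163.33

Link 2007→2008:
ΣP(2008)Q(2007) = 2492.42×4 + 545.19×6 + 9442.66×8 = 9969.68 + 3271.14 + 75541.28 = 88782.1
ΣP(2007)Q(2007) = 3041.37×4 + 586.83×6 + 8669.53×8 = 12165.48 + 3520.98 + 69356.24 = 85042.7
link = 88782.1/85042.7 = 1.043971
Link 2008→2009:
ΣP(2009)Q(2008) = 2745.48×4 + 472.74×5 + 12171.71×9 = 10981.92 + 2363.7 + 109545.39 = 122891.01
ΣP(2008)Q(2008) = 2492.42×4 + 545.19×5 + 9442.66×9 = 9969.68 + 2725.95 + 84983.94 = 97679.57
link = 122891.01/97679.57 = 1.258104
Link 2009→2010:
ΣP(2010)Q(2009) = 3523.91×5 + 508.08×5 + 15115.14×7 = 17619.55 + 2540.4 + 105805.98 = 125965.93
ΣP(2009)Q(2009) = 2745.48×5 + 472.74×5 + 12171.71×7 = 13727.4 + 2363.7 + 85201.97 = 101293.07
link = 125965.93/101293.07 = 1.243579
Chained index = 100 × 1.043971 × 1.258104 × 1.243579 = 163.3346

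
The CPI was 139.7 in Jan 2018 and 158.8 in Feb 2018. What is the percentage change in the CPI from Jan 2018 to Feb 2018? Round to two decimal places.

13.67%

Change = (158.8 − 139.7) / 139.7 × 100
       = 19.1 / 139.7 × 100 = 13.6722%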